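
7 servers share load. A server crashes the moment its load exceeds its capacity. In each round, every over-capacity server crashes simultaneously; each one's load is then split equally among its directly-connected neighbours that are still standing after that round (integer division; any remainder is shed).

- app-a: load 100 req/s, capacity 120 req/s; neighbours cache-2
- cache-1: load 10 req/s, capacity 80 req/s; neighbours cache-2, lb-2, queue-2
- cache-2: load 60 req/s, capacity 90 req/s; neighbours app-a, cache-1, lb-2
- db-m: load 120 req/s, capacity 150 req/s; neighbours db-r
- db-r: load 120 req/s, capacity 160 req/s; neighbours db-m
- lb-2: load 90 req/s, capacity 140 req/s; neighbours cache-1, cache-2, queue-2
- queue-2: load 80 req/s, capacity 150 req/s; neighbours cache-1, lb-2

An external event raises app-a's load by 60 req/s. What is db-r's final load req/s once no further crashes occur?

120

Round 1 — app-a at 160 > 120. app-a crashes.
  app-a sheds 160 req/s to cache-2: 160 each.
    cache-2: 60+160 = 220 > 90
Round 2 — cache-2 crashes.
  cache-2 sheds 220 req/s to cache-1, lb-2: 110 each.
    cache-1: 10+110 = 120 > 80
    lb-2: 90+110 = 200 > 140
Round 3 — cache-1, lb-2 crash.
  cache-1 sheds 120 req/s to queue-2: 120 each.
    queue-2: 80+120 = 200 > 150
  lb-2 sheds 200 req/s to queue-2: 200 each.
    queue-2: 200+200 = 400 > 150
Round 4 — queue-2 crashes.
  queue-2 sheds 400 req/s: no online neighbours, lost.
No further crashes.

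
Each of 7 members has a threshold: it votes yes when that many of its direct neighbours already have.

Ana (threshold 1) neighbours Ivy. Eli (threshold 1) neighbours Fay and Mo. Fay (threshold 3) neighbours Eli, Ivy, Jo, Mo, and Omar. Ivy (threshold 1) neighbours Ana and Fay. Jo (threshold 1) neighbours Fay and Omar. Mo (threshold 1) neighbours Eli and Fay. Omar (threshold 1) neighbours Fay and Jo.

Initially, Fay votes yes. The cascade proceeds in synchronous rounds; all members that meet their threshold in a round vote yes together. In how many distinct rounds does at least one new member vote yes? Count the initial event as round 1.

Round 1 — Fay votes yes (initial).
Round 2 — checking thresholds:
  Eli: 1 of 2 neighbours ≥ 1, votes yes.
  Ivy: 1 of 2 neighbours ≥ 1, votes yes.
  Jo: 1 of 2 neighbours ≥ 1, votes yes.
  Mo: 1 of 2 neighbours ≥ 1, votes yes.
  Omar: 1 of 2 neighbours ≥ 1, votes yes.
Round 3 — checking thresholds:
  Ana: 1 of 1 neighbours ≥ 1, votes yes.
Round 4 — no new yes votes; cascade stops.

3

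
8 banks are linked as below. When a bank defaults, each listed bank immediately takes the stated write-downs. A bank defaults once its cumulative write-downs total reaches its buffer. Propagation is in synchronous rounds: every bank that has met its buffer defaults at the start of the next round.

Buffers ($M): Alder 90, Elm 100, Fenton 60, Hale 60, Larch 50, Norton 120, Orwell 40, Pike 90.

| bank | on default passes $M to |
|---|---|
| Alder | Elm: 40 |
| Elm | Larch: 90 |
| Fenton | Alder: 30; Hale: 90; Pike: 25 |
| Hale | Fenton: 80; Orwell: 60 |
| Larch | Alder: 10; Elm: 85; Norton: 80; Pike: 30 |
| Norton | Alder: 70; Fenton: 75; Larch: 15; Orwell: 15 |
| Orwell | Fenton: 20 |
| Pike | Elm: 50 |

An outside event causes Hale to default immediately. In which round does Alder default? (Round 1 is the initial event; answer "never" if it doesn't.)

never

Round 1 — Hale defaults (initial).
  Fenton: +80 → 80 ≥ 60
  Orwell: +60 → 60 ≥ 40
Round 2 — Fenton, Orwell default.
  Alder: +30 → 30 < 90
  Pike: +25 → 25 < 90
No further defaults.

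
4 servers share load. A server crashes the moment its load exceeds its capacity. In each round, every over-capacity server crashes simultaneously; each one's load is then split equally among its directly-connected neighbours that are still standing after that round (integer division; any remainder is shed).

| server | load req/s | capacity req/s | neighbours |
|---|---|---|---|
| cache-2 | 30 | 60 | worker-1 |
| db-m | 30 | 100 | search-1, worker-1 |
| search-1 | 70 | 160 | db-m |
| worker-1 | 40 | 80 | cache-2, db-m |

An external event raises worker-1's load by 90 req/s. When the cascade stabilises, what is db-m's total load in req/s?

Round 1 — worker-1 at 130 > 80. worker-1 crashes.
  worker-1 sheds 130 req/s to cache-2, db-m: 65 each.
    cache-2: 30+65 = 95 > 60
    db-m: 30+65 = 95 ≤ 100
Round 2 — cache-2 crashes.
  cache-2 sheds 95 req/s: no online neighbours, lost.
No further crashes.

95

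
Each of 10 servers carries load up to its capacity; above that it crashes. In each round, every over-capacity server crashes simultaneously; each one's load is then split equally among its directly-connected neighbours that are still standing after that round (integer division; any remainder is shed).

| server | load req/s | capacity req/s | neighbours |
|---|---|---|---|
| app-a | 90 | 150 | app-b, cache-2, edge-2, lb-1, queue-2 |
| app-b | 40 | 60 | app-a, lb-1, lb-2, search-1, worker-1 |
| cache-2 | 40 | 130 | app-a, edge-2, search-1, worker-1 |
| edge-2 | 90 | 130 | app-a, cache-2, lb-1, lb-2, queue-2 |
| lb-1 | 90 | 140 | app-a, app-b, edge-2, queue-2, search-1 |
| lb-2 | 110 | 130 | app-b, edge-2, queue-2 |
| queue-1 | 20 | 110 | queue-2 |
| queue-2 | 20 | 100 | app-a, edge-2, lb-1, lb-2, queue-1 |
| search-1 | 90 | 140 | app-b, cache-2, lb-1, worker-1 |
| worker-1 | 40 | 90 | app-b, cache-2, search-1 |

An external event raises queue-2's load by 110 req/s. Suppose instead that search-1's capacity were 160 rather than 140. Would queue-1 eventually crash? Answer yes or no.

With search-1's capacity at 160:
Round 1 — queue-2 at 130 > 100. queue-2 crashes.
  queue-2 sheds 130 req/s to app-a, edge-2, lb-1, lb-2, queue-1: 26 each.
    app-a: 90+26 = 116 ≤ 150
    edge-2: 90+26 = 116 ≤ 130
    lb-1: 90+26 = 116 ≤ 140
    lb-2: 110+26 = 136 > 130
    queue-1: 20+26 = 46 ≤ 110
Round 2 — lb-2 crashes.
  lb-2 sheds 136 req/s to app-b, edge-2: 68 each.
    app-b: 40+68 = 108 > 60
    edge-2: 116+68 = 184 > 130
Round 3 — app-b, edge-2 crash.
  app-b sheds 108 req/s to app-a, lb-1, search-1, worker-1: 27 each.
    app-a: 116+27 = 143 ≤ 150
    lb-1: 116+27 = 143 > 140
    search-1: 90+27 = 117 ≤ 160
    worker-1: 40+27 = 67 ≤ 90
  edge-2 sheds 184 req/s to app-a, cache-2, lb-1: 61 each (1 lost).
    app-a: 143+61 = 204 > 150
    cache-2: 40+61 = 101 ≤ 130
    lb-1: 143+61 = 204 > 140
Round 4 — app-a, lb-1 crash.
  app-a sheds 204 req/s to cache-2: 204 each.
    cache-2: 101+204 = 305 > 130
  lb-1 sheds 204 req/s to search-1: 204 each.
    search-1: 117+204 = 321 > 160
Round 5 — cache-2, search-1 crash.
  cache-2 sheds 305 req/s to worker-1: 305 each.
    worker-1: 67+305 = 372 > 90
  search-1 sheds 321 req/s to worker-1: 321 each.
    worker-1: 372+321 = 693 > 90
Round 6 — worker-1 crashes.
  worker-1 sheds 693 req/s: no online neighbours, lost.
No further crashes.

no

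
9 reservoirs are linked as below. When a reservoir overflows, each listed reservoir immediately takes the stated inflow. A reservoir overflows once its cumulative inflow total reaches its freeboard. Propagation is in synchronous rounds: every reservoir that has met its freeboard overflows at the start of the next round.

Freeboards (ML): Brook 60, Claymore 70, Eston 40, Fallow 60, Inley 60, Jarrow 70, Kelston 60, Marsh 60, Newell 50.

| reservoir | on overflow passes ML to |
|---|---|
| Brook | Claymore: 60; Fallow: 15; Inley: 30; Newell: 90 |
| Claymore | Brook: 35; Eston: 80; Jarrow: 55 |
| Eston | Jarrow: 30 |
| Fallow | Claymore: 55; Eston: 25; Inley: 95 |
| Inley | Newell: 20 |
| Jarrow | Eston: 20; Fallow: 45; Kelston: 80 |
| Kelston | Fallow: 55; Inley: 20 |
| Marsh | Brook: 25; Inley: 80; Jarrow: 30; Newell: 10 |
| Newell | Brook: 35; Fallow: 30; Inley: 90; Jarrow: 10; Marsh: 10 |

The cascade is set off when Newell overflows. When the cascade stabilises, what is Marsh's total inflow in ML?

Round 1 — Newell overflows (initial).
  Brook: +35 → 35 < 60
  Fallow: +30 → 30 < 60
  Inley: +90 → 90 ≥ 60
  Jarrow: +10 → 10 < 70
  Marsh: +10 → 10 < 60
Round 2 — Inley overflows.
No further overflows.

10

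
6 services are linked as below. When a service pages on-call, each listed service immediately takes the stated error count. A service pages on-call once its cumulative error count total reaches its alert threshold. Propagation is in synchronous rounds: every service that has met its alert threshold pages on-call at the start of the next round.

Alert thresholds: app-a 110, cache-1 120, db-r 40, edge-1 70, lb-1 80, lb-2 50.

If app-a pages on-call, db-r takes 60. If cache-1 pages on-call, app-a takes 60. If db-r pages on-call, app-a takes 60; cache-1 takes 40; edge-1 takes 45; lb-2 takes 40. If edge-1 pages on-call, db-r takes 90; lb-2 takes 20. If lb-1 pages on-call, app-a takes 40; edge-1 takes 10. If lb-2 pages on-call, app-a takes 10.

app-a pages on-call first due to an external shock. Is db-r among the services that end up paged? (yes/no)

Round 1 — app-a pages on-call (initial).
  db-r: +60 → 60 ≥ 40
Round 2 — db-r pages on-call.
  cache-1: +40 → 40 < 120
  edge-1: +45 → 45 < 70
  lb-2: +40 → 40 < 50
No further pages.

yes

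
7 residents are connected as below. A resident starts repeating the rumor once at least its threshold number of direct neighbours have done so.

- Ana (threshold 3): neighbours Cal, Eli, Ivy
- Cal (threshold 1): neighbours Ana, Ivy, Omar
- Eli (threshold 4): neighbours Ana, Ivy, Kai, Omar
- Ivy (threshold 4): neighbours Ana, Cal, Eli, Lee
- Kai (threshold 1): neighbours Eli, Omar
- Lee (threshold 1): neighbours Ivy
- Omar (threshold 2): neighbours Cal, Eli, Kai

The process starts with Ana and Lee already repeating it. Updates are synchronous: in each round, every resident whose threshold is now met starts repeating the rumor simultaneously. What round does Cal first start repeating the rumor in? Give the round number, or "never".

Round 1 — Ana, Lee start repeating the rumor (initial).
Round 2 — checking thresholds:
  Cal: 1 of 3 neighbours ≥ 1, starts repeating the rumor.
  Eli: 1 of 4 neighbours < 4, below threshold.
  Ivy: 2 of 4 neighbours < 4, below threshold.
Round 3 — no new spreads; cascade stops.

2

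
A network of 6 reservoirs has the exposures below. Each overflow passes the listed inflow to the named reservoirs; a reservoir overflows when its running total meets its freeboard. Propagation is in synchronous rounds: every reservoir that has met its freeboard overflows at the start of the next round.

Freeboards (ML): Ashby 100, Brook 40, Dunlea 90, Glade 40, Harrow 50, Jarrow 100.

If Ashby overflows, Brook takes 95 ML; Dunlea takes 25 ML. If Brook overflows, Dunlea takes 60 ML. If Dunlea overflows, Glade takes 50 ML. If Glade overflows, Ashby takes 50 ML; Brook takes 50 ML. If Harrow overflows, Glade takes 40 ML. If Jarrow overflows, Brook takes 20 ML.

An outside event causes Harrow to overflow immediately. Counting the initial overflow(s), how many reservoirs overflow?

Round 1 — Harrow overflows (initial).
  Glade: +40 → 40 ≥ 40
Round 2 — Glade overflows.
  Ashby: +50 → 50 < 100
  Brook: +50 → 50 ≥ 40
Round 3 — Brook overflows.
  Dunlea: +60 → 60 < 90
No further overflows.

3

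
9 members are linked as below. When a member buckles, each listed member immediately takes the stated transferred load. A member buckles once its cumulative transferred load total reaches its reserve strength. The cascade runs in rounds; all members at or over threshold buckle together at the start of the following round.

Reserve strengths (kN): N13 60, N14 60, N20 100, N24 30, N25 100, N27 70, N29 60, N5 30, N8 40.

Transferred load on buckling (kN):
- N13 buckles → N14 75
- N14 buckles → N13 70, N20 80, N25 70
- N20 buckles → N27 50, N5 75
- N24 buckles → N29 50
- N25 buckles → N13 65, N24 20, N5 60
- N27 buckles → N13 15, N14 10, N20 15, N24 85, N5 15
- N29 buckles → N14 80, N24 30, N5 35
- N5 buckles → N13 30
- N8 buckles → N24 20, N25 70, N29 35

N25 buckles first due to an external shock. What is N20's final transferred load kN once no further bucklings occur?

80

Round 1 — N25 buckles (initial).
  N13: +65 → 65 ≥ 60
  N24: +20 → 20 < 30
  N5: +60 → 60 ≥ 30
Round 2 — N13, N5 buckle.
  N14: +75 → 75 ≥ 60
Round 3 — N14 buckles.
  N20: +80 → 80 < 100
No further bucklings.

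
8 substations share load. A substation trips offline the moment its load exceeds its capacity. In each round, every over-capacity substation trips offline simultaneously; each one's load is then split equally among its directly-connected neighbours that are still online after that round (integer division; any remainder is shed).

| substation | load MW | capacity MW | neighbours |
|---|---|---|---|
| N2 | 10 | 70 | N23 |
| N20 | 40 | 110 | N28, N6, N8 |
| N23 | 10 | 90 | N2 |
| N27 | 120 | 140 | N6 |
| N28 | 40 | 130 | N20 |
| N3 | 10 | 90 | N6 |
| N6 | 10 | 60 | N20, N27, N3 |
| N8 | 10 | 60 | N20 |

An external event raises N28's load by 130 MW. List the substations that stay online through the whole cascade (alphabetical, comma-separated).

Round 1 — N28 at 170 > 130. N28 trips offline.
  N28 sheds 170 MW to N20: 170 each.
    N20: 40+170 = 210 > 110
Round 2 — N20 trips offline.
  N20 sheds 210 MW to N6, N8: 105 each.
    N6: 10+105 = 115 > 60
    N8: 10+105 = 115 > 60
Round 3 — N6, N8 trip offline.
  N6 sheds 115 MW to N27, N3: 57 each (1 lost).
    N27: 120+57 = 177 > 140
    N3: 10+57 = 67 ≤ 90
  N8 sheds 115 MW: no online neighbours, lost.
Round 4 — N27 trips offline.
  N27 sheds 177 MW: no online neighbours, lost.
No further trips.

N2, N23, N3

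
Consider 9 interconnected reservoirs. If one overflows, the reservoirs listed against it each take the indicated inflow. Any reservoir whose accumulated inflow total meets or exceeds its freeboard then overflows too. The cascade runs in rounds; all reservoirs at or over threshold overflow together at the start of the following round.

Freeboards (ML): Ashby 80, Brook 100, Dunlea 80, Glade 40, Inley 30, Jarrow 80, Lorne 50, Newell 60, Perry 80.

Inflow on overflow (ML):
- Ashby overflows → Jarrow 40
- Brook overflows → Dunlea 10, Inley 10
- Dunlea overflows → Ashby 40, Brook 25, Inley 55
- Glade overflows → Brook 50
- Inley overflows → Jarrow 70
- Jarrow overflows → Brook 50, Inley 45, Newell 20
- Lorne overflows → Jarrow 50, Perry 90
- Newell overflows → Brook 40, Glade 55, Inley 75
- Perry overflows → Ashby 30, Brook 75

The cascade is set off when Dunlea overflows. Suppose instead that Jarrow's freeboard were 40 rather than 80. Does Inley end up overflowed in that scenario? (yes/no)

With Jarrow's freeboard at 40:
Round 1 — Dunlea overflows (initial).
  Ashby: +40 → 40 < 80
  Brook: +25 → 25 < 100
  Inley: +55 → 55 ≥ 30
Round 2 — Inley overflows.
  Jarrow: +70 → 70 ≥ 40
Round 3 — Jarrow overflows.
  Brook: +50 → 75 < 100
  Newell: +20 → 20 < 60
No further overflows.

yes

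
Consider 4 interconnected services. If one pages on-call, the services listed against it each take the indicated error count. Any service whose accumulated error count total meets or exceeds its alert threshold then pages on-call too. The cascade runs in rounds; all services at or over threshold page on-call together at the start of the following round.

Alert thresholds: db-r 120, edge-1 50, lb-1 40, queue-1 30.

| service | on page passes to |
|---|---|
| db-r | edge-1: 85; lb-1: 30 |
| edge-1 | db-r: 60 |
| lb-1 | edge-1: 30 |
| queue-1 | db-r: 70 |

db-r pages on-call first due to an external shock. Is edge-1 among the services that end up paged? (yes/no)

Round 1 — db-r pages on-call (initial).
  edge-1: +85 → 85 ≥ 50
  lb-1: +30 → 30 < 40
Round 2 — edge-1 pages on-call.
No further pages.

yes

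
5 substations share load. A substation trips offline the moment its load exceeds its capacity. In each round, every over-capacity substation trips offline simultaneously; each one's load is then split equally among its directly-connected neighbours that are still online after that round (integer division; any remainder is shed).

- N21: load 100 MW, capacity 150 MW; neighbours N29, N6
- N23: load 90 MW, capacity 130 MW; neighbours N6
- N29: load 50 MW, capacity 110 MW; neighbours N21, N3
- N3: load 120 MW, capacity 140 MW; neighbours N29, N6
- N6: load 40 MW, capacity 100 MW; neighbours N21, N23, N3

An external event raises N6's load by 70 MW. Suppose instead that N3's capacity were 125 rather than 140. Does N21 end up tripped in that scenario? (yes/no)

With N3's capacity at 125:
Round 1 — N6 at 110 > 100. N6 trips offline.
  N6 sheds 110 MW to N21, N23, N3: 36 each (2 lost).
    N21: 100+36 = 136 ≤ 150
    N23: 90+36 = 126 ≤ 130
    N3: 120+36 = 156 > 125
Round 2 — N3 trips offline.
  N3 sheds 156 MW to N29: 156 each.
    N29: 50+156 = 206 > 110
Round 3 — N29 trips offline.
  N29 sheds 206 MW to N21: 206 each.
    N21: 136+206 = 342 > 150
Round 4 — N21 trips offline.
  N21 sheds 342 MW: no online neighbours, lost.
No further trips.

yes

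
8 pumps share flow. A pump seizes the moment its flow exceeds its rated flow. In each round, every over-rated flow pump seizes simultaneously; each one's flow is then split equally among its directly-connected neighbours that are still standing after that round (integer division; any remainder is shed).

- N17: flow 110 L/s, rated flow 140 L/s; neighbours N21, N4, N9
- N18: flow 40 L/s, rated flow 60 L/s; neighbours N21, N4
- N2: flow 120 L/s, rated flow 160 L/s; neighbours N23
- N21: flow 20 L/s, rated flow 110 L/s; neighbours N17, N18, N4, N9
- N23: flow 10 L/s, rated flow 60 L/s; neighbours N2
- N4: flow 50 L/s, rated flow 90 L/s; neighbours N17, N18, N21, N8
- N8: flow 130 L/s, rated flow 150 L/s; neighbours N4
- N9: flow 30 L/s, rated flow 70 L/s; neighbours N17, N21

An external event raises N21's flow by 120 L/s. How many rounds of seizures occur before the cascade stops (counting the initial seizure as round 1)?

Round 1 — N21 at 140 > 110. N21 seizes.
  N21 sheds 140 L/s to N17, N18, N4, N9: 35 each.
    N17: 110+35 = 145 > 140
    N18: 40+35 = 75 > 60
    N4: 50+35 = 85 ≤ 90
    N9: 30+35 = 65 ≤ 70
Round 2 — N17, N18 seize.
  N17 sheds 145 L/s to N4, N9: 72 each (1 lost).
    N4: 85+72 = 157 > 90
    N9: 65+72 = 137 > 70
  N18 sheds 75 L/s to N4: 75 each.
    N4: 157+75 = 232 > 90
Round 3 — N4, N9 seize.
  N4 sheds 232 L/s to N8: 232 each.
    N8: 130+232 = 362 > 150
  N9 sheds 137 L/s: no online neighbours, lost.
Round 4 — N8 seizes.
  N8 sheds 362 L/s: no online neighbours, lost.
No further seizures.

4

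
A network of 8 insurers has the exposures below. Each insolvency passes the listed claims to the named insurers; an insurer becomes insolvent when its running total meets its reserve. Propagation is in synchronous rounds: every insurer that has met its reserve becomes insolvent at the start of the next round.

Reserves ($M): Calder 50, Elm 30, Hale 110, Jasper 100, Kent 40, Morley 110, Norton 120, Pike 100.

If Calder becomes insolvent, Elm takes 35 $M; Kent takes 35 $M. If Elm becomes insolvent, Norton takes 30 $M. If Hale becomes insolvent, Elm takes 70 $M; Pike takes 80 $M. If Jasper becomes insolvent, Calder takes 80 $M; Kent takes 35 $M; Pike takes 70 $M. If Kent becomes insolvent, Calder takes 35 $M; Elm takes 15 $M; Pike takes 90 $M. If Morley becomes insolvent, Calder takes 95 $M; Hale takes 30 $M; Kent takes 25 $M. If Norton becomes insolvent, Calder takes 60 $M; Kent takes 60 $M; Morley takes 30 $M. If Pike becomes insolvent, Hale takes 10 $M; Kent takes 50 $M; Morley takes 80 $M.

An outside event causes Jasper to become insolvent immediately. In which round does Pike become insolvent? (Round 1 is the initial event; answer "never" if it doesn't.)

4

Round 1 — Jasper becomes insolvent (initial).
  Calder: +80 → 80 ≥ 50
  Kent: +35 → 35 < 40
  Pike: +70 → 70 < 100
Round 2 — Calder becomes insolvent.
  Elm: +35 → 35 ≥ 30
  Kent: +35 → 70 ≥ 40
Round 3 — Elm, Kent become insolvent.
  Norton: +30 → 30 < 120
  Pike: +90 → 160 ≥ 100
Round 4 — Pike becomes insolvent.
  Hale: +10 → 10 < 110
  Morley: +80 → 80 < 110
No further insolvencies.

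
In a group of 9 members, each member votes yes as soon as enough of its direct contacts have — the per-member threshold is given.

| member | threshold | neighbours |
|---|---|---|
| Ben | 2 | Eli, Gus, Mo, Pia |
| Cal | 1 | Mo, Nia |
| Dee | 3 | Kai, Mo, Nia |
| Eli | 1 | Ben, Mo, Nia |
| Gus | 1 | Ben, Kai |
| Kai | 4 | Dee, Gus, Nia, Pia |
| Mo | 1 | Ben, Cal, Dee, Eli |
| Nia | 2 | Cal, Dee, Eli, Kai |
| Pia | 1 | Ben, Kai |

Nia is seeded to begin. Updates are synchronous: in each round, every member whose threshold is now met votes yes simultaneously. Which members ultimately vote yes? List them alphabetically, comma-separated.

Round 1 — Nia votes yes (initial).
Round 2 — checking thresholds:
  Cal: 1 of 2 neighbours ≥ 1, votes yes.
  Dee: 1 of 3 neighbours < 3, not yet.
  Eli: 1 of 3 neighbours ≥ 1, votes yes.
  Kai: 1 of 4 neighbours < 4, not yet.
Round 3 — checking thresholds:
  Ben: 1 of 4 neighbours < 2, not yet.
  Dee: 1 of 3 neighbours < 3, not yet.
  Kai: 1 of 4 neighbours < 4, not yet.
  Mo: 2 of 4 neighbours ≥ 1, votes yes.
Round 4 — checking thresholds:
  Ben: 2 of 4 neighbours ≥ 2, votes yes.
  Dee: 2 of 3 neighbours < 3, not yet.
  Kai: 1 of 4 neighbours < 4, not yet.
Round 5 — checking thresholds:
  Dee: 2 of 3 neighbours < 3, not yet.
  Gus: 1 of 2 neighbours ≥ 1, votes yes.
  Kai: 1 of 4 neighbours < 4, not yet.
  Pia: 1 of 2 neighbours ≥ 1, votes yes.
Round 6 — no new yes votes; cascade stops.

Ben, Cal, Eli, Gus, Mo, Nia, Pia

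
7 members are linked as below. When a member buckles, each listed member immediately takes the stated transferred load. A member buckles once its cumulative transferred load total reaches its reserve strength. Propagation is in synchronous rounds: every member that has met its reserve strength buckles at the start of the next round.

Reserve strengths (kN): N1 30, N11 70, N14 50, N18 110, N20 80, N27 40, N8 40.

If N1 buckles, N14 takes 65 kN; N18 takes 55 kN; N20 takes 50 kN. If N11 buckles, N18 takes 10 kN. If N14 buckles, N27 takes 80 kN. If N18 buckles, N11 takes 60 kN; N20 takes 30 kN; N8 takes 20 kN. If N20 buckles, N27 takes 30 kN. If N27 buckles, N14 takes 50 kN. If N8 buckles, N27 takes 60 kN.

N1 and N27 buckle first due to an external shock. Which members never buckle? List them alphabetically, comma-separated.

N11, N18, N20, N8

Round 1 — N1, N27 buckle (initial).
  N14: +65+50 → 115 ≥ 50
  N18: +55 → 55 < 110
  N20: +50 → 50 < 80
Round 2 — N14 buckles.
No further bucklings.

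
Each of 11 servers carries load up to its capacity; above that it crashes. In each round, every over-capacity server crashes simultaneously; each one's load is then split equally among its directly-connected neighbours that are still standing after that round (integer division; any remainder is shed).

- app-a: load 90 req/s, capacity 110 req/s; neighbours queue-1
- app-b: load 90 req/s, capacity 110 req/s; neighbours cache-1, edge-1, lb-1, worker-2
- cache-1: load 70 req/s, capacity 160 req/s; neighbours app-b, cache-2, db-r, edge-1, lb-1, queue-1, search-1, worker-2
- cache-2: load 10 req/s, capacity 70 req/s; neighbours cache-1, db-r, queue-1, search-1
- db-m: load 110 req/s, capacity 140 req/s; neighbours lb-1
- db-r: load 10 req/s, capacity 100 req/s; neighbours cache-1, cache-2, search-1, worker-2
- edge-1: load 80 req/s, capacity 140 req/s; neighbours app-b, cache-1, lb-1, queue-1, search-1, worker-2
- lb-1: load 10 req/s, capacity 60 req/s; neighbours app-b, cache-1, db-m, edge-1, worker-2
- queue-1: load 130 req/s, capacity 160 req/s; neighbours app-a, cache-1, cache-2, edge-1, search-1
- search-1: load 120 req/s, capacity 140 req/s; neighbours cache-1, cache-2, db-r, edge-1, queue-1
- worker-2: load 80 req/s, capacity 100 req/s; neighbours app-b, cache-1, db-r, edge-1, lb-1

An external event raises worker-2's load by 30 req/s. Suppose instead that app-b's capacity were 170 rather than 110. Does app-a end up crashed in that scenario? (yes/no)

no

With app-b's capacity at 170:
Round 1 — worker-2 at 110 > 100. worker-2 crashes.
  worker-2 sheds 110 req/s to app-b, cache-1, db-r, edge-1, lb-1: 22 each.
    app-b: 90+22 = 112 ≤ 170
    cache-1: 70+22 = 92 ≤ 160
    db-r: 10+22 = 32 ≤ 100
    edge-1: 80+22 = 102 ≤ 140
    lb-1: 10+22 = 32 ≤ 60
No further crashes.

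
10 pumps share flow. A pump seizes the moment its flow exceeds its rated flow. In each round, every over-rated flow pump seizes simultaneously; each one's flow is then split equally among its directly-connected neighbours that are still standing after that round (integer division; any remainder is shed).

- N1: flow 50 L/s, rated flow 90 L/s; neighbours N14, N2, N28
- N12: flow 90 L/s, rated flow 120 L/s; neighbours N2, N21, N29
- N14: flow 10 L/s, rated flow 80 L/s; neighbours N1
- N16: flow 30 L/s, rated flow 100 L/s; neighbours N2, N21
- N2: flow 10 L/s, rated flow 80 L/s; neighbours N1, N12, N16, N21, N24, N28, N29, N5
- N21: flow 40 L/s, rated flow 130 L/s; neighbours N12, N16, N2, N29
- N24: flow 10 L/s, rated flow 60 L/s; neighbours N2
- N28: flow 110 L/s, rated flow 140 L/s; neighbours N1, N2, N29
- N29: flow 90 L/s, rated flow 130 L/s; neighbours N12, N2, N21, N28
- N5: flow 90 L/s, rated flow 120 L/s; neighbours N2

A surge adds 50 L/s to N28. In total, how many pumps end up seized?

8

Round 1 — N28 at 160 > 140. N28 seizes.
  N28 sheds 160 L/s to N1, N2, N29: 53 each (1 lost).
    N1: 50+53 = 103 > 90
    N2: 10+53 = 63 ≤ 80
    N29: 90+53 = 143 > 130
Round 2 — N1, N29 seize.
  N1 sheds 103 L/s to N14, N2: 51 each (1 lost).
    N14: 10+51 = 61 ≤ 80
    N2: 63+51 = 114 > 80
  N29 sheds 143 L/s to N12, N2, N21: 47 each (2 lost).
    N12: 90+47 = 137 > 120
    N2: 114+47 = 161 > 80
    N21: 40+47 = 87 ≤ 130
Round 3 — N12, N2 seize.
  N12 sheds 137 L/s to N21: 137 each.
    N21: 87+137 = 224 > 130
  N2 sheds 161 L/s to N16, N21, N24, N5: 40 each (1 lost).
    N16: 30+40 = 70 ≤ 100
    N21: 224+40 = 264 > 130
    N24: 10+40 = 50 ≤ 60
    N5: 90+40 = 130 > 120
Round 4 — N21, N5 seize.
  N21 sheds 264 L/s to N16: 264 each.
    N16: 70+264 = 334 > 100
  N5 sheds 130 L/s: no online neighbours, lost.
Round 5 — N16 seizes.
  N16 sheds 334 L/s: no online neighbours, lost.
No further seizures.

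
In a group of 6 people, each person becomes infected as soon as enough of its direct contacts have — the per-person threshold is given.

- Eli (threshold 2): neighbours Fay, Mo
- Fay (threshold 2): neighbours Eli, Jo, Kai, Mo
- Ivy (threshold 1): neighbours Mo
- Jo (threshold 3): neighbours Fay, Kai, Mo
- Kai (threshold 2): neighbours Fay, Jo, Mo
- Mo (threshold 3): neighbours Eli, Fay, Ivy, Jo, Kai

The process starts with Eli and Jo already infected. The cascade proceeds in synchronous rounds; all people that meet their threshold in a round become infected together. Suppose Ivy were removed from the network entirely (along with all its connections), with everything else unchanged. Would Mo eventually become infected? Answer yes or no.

With Ivy removed:
Round 1 — Eli, Jo become infected (initial).
Round 2 — checking thresholds:
  Fay: 2 of 4 neighbours ≥ 2, becomes infected.
  Kai: 1 of 3 neighbours < 2, holds.
  Mo: 2 of 4 neighbours < 3, holds.
Round 3 — checking thresholds:
  Kai: 2 of 3 neighbours ≥ 2, becomes infected.
  Mo: 3 of 4 neighbours ≥ 3, becomes infected.
Round 4 — no new infections; cascade stops.

yes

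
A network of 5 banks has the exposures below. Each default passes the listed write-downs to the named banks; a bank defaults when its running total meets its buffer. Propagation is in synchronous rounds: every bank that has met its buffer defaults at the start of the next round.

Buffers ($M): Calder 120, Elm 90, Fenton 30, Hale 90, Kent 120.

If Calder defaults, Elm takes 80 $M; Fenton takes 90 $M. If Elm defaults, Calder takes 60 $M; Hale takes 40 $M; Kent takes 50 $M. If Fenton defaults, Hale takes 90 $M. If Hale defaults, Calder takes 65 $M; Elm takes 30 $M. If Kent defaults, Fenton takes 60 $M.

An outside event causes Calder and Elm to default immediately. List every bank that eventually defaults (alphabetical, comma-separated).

Calder, Elm, Fenton, Hale

Round 1 — Calder, Elm default (initial).
  Fenton: +90 → 90 ≥ 30
  Hale: +40 → 40 < 90
  Kent: +50 → 50 < 120
Round 2 — Fenton defaults.
  Hale: +90 → 130 ≥ 90
Round 3 — Hale defaults.
No further defaults.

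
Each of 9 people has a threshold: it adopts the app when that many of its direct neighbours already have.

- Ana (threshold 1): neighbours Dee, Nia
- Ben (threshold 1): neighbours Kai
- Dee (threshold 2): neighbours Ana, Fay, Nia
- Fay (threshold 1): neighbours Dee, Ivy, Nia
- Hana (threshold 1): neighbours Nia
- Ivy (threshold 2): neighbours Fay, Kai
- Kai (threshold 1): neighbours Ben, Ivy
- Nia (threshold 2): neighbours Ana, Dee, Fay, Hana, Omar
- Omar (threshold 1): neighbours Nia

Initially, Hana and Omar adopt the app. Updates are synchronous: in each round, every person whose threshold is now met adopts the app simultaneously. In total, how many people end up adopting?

Round 1 — Hana, Omar adopt the app (initial).
Round 2 — checking thresholds:
  Nia: 2 of 5 neighbours ≥ 2, adopts the app.
Round 3 — checking thresholds:
  Ana: 1 of 2 neighbours ≥ 1, adopts the app.
  Dee: 1 of 3 neighbours < 2, holds.
  Fay: 1 of 3 neighbours ≥ 1, adopts the app.
Round 4 — checking thresholds:
  Dee: 3 of 3 neighbours ≥ 2, adopts the app.
  Ivy: 1 of 2 neighbours < 2, holds.
Round 5 — no new adoptions; cascade stops.

6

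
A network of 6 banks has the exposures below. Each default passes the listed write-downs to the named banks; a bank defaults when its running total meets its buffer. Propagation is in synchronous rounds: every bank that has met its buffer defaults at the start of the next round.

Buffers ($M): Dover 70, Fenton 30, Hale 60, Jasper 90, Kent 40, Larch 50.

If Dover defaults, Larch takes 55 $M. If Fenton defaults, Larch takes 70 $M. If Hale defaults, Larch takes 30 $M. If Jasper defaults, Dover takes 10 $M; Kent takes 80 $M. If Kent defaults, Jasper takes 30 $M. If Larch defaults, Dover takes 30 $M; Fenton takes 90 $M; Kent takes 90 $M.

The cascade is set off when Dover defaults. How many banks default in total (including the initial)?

4

Round 1 — Dover defaults (initial).
  Larch: +55 → 55 ≥ 50
Round 2 — Larch defaults.
  Fenton: +90 → 90 ≥ 30
  Kent: +90 → 90 ≥ 40
Round 3 — Fenton, Kent default.
  Jasper: +30 → 30 < 90
No further defaults.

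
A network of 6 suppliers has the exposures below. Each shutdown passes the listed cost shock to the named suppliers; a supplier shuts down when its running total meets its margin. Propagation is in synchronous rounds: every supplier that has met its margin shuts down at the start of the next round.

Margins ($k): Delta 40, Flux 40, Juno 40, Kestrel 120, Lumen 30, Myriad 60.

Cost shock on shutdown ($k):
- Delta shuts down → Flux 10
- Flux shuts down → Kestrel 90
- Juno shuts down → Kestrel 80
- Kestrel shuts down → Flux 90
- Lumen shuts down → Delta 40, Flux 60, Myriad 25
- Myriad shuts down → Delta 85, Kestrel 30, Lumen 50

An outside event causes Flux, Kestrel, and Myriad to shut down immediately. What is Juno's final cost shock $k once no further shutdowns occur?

Round 1 — Flux, Kestrel, Myriad shut down (initial).
  Delta: +85 → 85 ≥ 40
  Lumen: +50 → 50 ≥ 30
Round 2 — Delta, Lumen shut down.
No further shutdowns.

0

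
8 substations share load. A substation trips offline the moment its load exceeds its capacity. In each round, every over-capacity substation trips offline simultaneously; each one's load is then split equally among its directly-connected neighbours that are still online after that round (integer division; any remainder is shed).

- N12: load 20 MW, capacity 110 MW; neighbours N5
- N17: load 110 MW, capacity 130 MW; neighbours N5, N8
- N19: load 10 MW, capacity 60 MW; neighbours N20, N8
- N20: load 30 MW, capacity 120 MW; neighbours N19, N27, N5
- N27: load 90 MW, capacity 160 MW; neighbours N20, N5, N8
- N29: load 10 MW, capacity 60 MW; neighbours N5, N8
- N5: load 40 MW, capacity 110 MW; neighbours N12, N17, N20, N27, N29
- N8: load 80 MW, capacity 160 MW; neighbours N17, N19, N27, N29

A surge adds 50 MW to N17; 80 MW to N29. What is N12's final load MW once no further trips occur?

75

Round 1 — N17 at 160 > 130; N29 at 90 > 60. N17, N29 trip offline.
  N17 sheds 160 MW to N5, N8: 80 each.
    N5: 40+80 = 120 > 110
    N8: 80+80 = 160 ≤ 160
  N29 sheds 90 MW to N5, N8: 45 each.
    N5: 120+45 = 165 > 110
    N8: 160+45 = 205 > 160
Round 2 — N5, N8 trip offline.
  N5 sheds 165 MW to N12, N20, N27: 55 each.
    N12: 20+55 = 75 ≤ 110
    N20: 30+55 = 85 ≤ 120
    N27: 90+55 = 145 ≤ 160
  N8 sheds 205 MW to N19, N27: 102 each (1 lost).
    N19: 10+102 = 112 > 60
    N27: 145+102 = 247 > 160
Round 3 — N19, N27 trip offline.
  N19 sheds 112 MW to N20: 112 each.
    N20: 85+112 = 197 > 120
  N27 sheds 247 MW to N20: 247 each.
    N20: 197+247 = 444 > 120
Round 4 — N20 trips offline.
  N20 sheds 444 MW: no online neighbours, lost.
No further trips.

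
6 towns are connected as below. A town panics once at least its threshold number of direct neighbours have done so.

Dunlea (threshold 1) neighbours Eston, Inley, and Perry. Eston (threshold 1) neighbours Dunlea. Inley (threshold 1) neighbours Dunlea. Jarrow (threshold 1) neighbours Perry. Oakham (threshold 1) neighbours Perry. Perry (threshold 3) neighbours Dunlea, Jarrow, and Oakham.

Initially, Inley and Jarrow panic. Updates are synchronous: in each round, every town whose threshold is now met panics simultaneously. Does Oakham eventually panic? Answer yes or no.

no

Round 1 — Inley, Jarrow panic (initial).
Round 2 — checking thresholds:
  Dunlea: 1 of 3 neighbours ≥ 1, panics.
  Perry: 1 of 3 neighbours < 3, not yet.
Round 3 — checking thresholds:
  Eston: 1 of 1 neighbours ≥ 1, panics.
  Perry: 2 of 3 neighbours < 3, not yet.
Round 4 — no new panics; cascade stops.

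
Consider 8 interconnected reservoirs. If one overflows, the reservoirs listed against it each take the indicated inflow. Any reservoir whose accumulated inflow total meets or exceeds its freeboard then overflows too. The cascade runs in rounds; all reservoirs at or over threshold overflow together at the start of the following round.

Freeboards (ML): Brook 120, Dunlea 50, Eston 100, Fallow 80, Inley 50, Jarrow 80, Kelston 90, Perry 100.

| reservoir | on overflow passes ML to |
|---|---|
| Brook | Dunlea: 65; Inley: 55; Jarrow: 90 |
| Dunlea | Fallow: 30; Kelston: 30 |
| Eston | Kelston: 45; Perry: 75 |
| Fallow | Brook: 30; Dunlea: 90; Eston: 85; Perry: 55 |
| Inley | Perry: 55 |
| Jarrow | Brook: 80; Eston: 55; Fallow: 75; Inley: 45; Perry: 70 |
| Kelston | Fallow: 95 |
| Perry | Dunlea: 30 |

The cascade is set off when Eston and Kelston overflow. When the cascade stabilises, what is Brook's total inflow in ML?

Round 1 — Eston, Kelston overflow (initial).
  Fallow: +95 → 95 ≥ 80
  Perry: +75 → 75 < 100
Round 2 — Fallow overflows.
  Brook: +30 → 30 < 120
  Dunlea: +90 → 90 ≥ 50
  Perry: +55 → 130 ≥ 100
Round 3 — Dunlea, Perry overflow.
No further overflows.

30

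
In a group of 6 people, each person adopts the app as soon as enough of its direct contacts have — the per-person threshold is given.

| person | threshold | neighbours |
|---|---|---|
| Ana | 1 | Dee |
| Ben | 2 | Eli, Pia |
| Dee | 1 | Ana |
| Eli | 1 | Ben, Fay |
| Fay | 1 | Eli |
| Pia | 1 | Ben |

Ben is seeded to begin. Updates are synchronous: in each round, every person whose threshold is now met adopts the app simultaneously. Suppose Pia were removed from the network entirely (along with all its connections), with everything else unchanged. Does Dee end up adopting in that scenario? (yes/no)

no

With Pia removed:
Round 1 — Ben adopts the app (initial).
Round 2 — checking thresholds:
  Eli: 1 of 2 neighbours ≥ 1, adopts the app.
Round 3 — checking thresholds:
  Fay: 1 of 1 neighbours ≥ 1, adopts the app.
Round 4 — no new adoptions; cascade stops.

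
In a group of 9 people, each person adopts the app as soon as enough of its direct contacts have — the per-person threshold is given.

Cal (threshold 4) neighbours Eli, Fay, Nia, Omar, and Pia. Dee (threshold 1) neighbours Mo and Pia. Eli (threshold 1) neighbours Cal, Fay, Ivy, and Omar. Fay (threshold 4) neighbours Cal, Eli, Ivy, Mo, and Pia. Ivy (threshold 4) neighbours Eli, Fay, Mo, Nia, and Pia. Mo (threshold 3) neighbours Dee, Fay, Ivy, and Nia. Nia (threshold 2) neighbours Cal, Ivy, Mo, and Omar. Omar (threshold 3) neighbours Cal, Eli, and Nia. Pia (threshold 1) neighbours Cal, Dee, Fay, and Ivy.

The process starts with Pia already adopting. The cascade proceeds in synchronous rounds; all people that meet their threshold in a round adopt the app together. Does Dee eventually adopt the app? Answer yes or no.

Round 1 — Pia adopts the app (initial).
Round 2 — checking thresholds:
  Cal: 1 of 5 neighbours < 4, below threshold.
  Dee: 1 of 2 neighbours ≥ 1, adopts the app.
  Fay: 1 of 5 neighbours < 4, below threshold.
  Ivy: 1 of 5 neighbours < 4, below threshold.
Round 3 — no new adoptions; cascade stops.

yes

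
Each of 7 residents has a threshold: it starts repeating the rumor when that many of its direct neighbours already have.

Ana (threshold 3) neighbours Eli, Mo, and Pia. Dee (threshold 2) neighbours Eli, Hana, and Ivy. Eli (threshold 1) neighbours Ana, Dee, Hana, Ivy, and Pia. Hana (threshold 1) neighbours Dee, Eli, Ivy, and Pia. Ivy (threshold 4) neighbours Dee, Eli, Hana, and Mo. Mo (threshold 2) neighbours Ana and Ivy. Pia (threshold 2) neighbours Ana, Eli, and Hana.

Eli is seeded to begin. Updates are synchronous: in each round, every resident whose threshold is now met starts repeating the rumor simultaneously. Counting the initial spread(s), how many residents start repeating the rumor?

Round 1 — Eli starts repeating the rumor (initial).
Round 2 — checking thresholds:
  Ana: 1 of 3 neighbours < 3, below threshold.
  Dee: 1 of 3 neighbours < 2, below threshold.
  Hana: 1 of 4 neighbours ≥ 1, starts repeating the rumor.
  Ivy: 1 of 4 neighbours < 4, below threshold.
  Pia: 1 of 3 neighbours < 2, below threshold.
Round 3 — checking thresholds:
  Ana: 1 of 3 neighbours < 3, below threshold.
  Dee: 2 of 3 neighbours ≥ 2, starts repeating the rumor.
  Ivy: 2 of 4 neighbours < 4, below threshold.
  Pia: 2 of 3 neighbours ≥ 2, starts repeating the rumor.
Round 4 — no new spreads; cascade stops.

4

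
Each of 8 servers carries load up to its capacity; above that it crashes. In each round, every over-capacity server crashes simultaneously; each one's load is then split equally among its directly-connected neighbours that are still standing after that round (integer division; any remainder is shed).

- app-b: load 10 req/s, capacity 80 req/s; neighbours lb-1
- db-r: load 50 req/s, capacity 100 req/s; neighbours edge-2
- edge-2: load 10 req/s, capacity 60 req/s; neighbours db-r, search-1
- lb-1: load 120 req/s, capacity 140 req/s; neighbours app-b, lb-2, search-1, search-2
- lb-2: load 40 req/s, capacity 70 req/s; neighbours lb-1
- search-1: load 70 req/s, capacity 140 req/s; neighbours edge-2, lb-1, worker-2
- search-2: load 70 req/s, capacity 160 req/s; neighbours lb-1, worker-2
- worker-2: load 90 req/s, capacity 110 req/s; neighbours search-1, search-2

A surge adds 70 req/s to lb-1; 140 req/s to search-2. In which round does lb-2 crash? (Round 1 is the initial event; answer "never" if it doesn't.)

Round 1 — lb-1 at 190 > 140; search-2 at 210 > 160. lb-1, search-2 crash.
  lb-1 sheds 190 req/s to app-b, lb-2, search-1: 63 each (1 lost).
    app-b: 10+63 = 73 ≤ 80
    lb-2: 40+63 = 103 > 70
    search-1: 70+63 = 133 ≤ 140
  search-2 sheds 210 req/s to worker-2: 210 each.
    worker-2: 90+210 = 300 > 110
Round 2 — lb-2, worker-2 crash.
  lb-2 sheds 103 req/s: no online neighbours, lost.
  worker-2 sheds 300 req/s to search-1: 300 each.
    search-1: 133+300 = 433 > 140
Round 3 — search-1 crashes.
  search-1 sheds 433 req/s to edge-2: 433 each.
    edge-2: 10+433 = 443 > 60
Round 4 — edge-2 crashes.
  edge-2 sheds 443 req/s to db-r: 443 each.
    db-r: 50+443 = 493 > 100
Round 5 — db-r crashes.
  db-r sheds 493 req/s: no online neighbours, lost.
No further crashes.

2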